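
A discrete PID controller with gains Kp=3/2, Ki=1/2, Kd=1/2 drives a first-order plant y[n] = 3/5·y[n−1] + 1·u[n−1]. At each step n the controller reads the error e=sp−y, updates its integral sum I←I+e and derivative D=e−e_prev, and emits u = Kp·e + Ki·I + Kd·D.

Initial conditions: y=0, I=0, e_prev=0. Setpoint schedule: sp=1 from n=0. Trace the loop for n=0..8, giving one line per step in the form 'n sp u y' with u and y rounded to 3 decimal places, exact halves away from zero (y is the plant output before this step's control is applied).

0 1 2.500 0.000
1 1 -3.750 2.500
2 1 8.625 -2.250
3 1 -15.938 7.275
4 1 32.806 -11.573
5 1 -63.919 25.863
6 1 128.028 -48.402
7 1 -252.875 98.987
8 1 503.001 -193.483

(exact arithmetic carried between steps; '≈' marks a value shown rounded to 6 d.p. or computed from one; I and e_prev carry over from the previous line; the table rounds u and y to 3 d.p., halves away from zero)
n=0: y=0, sp=1, e=sp−y=1; I=1, D=e−e_prev=1; u=3/2·1+1/2·1+1/2·1=2.5; next y=3/5·0+1·2.5=2.5
n=1: y=2.5, sp=1, e=sp−y=-1.5; I=-0.5, D=e−e_prev=-2.5; u=3/2·(-1.5)+1/2·(-0.5)+1/2·(-2.5)=-3.75; next y=3/5·2.5+1·(-3.75)=-2.25
n=2: y=-2.25, sp=1, e=sp−y=3.25; I=2.75, D=e−e_prev=4.75; u=3/2·3.25+1/2·2.75+1/2·4.75=8.625; next y=3/5·(-2.25)+1·8.625=7.275
n=3: y=7.275, sp=1, e=sp−y=-6.275; I=-3.525, D=e−e_prev=-9.525; u=3/2·(-6.275)+1/2·(-3.525)+1/2·(-9.525)=-15.9375; next y=3/5·7.275+1·(-15.9375)=-11.5725
n=4: y=-11.5725, sp=1, e=sp−y=12.5725; I=9.0475, D=e−e_prev=18.8475; u=3/2·12.5725+1/2·9.0475+1/2·18.8475=32.80625; next y=3/5·(-11.5725)+1·32.80625=25.86275
n=5: y=25.86275, sp=1, e=sp−y=-24.86275; I=-15.81525, D=e−e_prev=-37.43525; u=3/2·(-24.86275)+1/2·(-15.81525)+1/2·(-37.43525)=-63.919375; next y=3/5·25.86275+1·(-63.919375)=-48.401725
n=6: y=-48.401725, sp=1, e=sp−y=49.401725; I=33.586475, D=e−e_prev=74.264475; u=3/2·49.401725+1/2·33.586475+1/2·74.264475≈128.028063; next y=3/5·(-48.401725)+1·128.028063≈98.987028
n=7: y≈98.987028, sp=1, e=sp−y≈-97.987028; I≈-64.400553, D=e−e_prev≈-147.388753; u=3/2·(-97.987028)+1/2·(-64.400553)+1/2·(-147.388753)≈-252.875194; next y=3/5·98.987028+1·(-252.875194)≈-193.482977
n=8: y≈-193.482977, sp=1, e=sp−y≈194.482977; I≈130.082425, D=e−e_prev≈292.470005; u=3/2·194.482977+1/2·130.082425+1/2·292.470005≈503.000681; next y=3/5·(-193.482977)+1·503.000681≈386.910894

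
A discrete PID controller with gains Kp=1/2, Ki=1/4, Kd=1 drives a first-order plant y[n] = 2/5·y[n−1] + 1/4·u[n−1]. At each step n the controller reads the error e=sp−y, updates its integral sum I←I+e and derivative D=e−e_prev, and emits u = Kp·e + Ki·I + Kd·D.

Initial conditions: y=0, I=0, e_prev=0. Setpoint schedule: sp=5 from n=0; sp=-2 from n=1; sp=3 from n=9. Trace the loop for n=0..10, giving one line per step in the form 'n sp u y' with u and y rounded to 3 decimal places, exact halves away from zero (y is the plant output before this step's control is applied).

(exact arithmetic carried between steps; '≈' marks a value shown rounded to 6 d.p. or computed from one; I and e_prev carry over from the previous line; the table rounds u and y to 3 d.p., halves away from zero)
n=0: y=0, sp=5, e=sp−y=5; I=5, D=e−e_prev=5; u=1/2·5+1/4·5+1·5=8.75; next y=2/5·0+1/4·8.75=2.1875
n=1: y=2.1875, sp=-2, e=sp−y=-4.1875; I=0.8125, D=e−e_prev=-9.1875; u=1/2·(-4.1875)+1/4·0.8125+1·(-9.1875)=-11.078125; next y=2/5·2.1875+1/4·(-11.078125)≈-1.894531
n=2: y≈-1.894531, sp=-2, e=sp−y≈-0.105469; I≈0.707031, D=e−e_prev≈4.082031; u=1/2·(-0.105469)+1/4·0.707031+1·4.082031≈4.206055; next y=2/5·(-1.894531)+1/4·4.206055≈0.293701
n=3: y≈0.293701, sp=-2, e=sp−y≈-2.293701; I≈-1.586670, D=e−e_prev≈-2.188232; u=1/2·(-2.293701)+1/4·(-1.586670)+1·(-2.188232)≈-3.731750; next y=2/5·0.293701+1/4·(-3.731750)≈-0.815457
n=4: y≈-0.815457, sp=-2, e=sp−y≈-1.184543; I≈-2.771213, D=e−e_prev≈1.109158; u=1/2·(-1.184543)+1/4·(-2.771213)+1·1.109158≈-0.175916; next y=2/5·(-0.815457)+1/4·(-0.175916)≈-0.370162
n=5: y≈-0.370162, sp=-2, e=sp−y≈-1.629838; I≈-4.401051, D=e−e_prev≈-0.445295; u=1/2·(-1.629838)+1/4·(-4.401051)+1·(-0.445295)≈-2.360477; next y=2/5·(-0.370162)+1/4·(-2.360477)≈-0.738184
n=6: y≈-0.738184, sp=-2, e=sp−y≈-1.261816; I≈-5.662867, D=e−e_prev≈0.368022; u=1/2·(-1.261816)+1/4·(-5.662867)+1·0.368022≈-1.678603; next y=2/5·(-0.738184)+1/4·(-1.678603)≈-0.714924
n=7: y≈-0.714924, sp=-2, e=sp−y≈-1.285076; I≈-6.947943, D=e−e_prev≈-0.023260; u=1/2·(-1.285076)+1/4·(-6.947943)+1·(-0.023260)≈-2.402783; next y=2/5·(-0.714924)+1/4·(-2.402783)≈-0.886666
n=8: y≈-0.886666, sp=-2, e=sp−y≈-1.113334; I≈-8.061277, D=e−e_prev≈0.171741; u=1/2·(-1.113334)+1/4·(-8.061277)+1·0.171741≈-2.400245; next y=2/5·(-0.886666)+1/4·(-2.400245)≈-0.954728
n=9: y≈-0.954728, sp=3, e=sp−y≈3.954728; I≈-4.106550, D=e−e_prev≈5.068062; u=1/2·3.954728+1/4·(-4.106550)+1·5.068062≈6.018788; next y=2/5·(-0.954728)+1/4·6.018788≈1.122806
n=10: y≈1.122806, sp=3, e=sp−y≈1.877194; I≈-2.229356, D=e−e_prev≈-2.077534; u=1/2·1.877194+1/4·(-2.229356)+1·(-2.077534)≈-1.696276; next y=2/5·1.122806+1/4·(-1.696276)≈0.025054

0 5 8.750 0.000
1 -2 -11.078 2.188
2 -2 4.206 -1.895
3 -2 -3.732 0.294
4 -2 -0.176 -0.815
5 -2 -2.360 -0.370
6 -2 -1.679 -0.738
7 -2 -2.403 -0.715
8 -2 -2.400 -0.887
9 3 6.019 -0.955
10 3 -1.696 1.123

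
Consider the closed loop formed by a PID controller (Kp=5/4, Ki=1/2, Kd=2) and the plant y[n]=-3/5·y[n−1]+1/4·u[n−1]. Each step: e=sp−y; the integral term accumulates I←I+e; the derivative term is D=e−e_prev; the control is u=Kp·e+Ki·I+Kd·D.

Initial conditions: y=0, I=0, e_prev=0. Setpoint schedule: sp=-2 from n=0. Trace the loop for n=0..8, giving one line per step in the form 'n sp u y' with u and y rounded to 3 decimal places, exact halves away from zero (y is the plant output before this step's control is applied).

0 -2 -7.500 0.000
1 -2 2.531 -1.875
2 -2 -14.904 1.758
3 -2 15.002 -4.781
4 -2 -39.434 6.619
5 -2 55.739 -13.830
6 -2 -114.478 22.233
7 -2 186.250 -41.959
8 -2 -348.518 71.738

(exact arithmetic carried between steps; '≈' marks a value shown rounded to 6 d.p. or computed from one; I and e_prev carry over from the previous line; the table rounds u and y to 3 d.p., halves away from zero)
n=0: y=0, sp=-2, e=sp−y=-2; I=-2, D=e−e_prev=-2; u=5/4·(-2)+1/2·(-2)+2·(-2)=-7.5; next y=-3/5·0+1/4·(-7.5)=-1.875
n=1: y=-1.875, sp=-2, e=sp−y=-0.125; I=-2.125, D=e−e_prev=1.875; u=5/4·(-0.125)+1/2·(-2.125)+2·1.875=2.53125; next y=-3/5·(-1.875)+1/4·2.53125≈1.757813
n=2: y≈1.757813, sp=-2, e=sp−y≈-3.757813; I≈-5.882813, D=e−e_prev≈-3.632813; u=5/4·(-3.757813)+1/2·(-5.882813)+2·(-3.632813)≈-14.904297; next y=-3/5·1.757813+1/4·(-14.904297)≈-4.780762
n=3: y≈-4.780762, sp=-2, e=sp−y≈2.780762; I≈-3.102051, D=e−e_prev≈6.538574; u=5/4·2.780762+1/2·(-3.102051)+2·6.538574≈15.002075; next y=-3/5·(-4.780762)+1/4·15.002075≈6.618976
n=4: y≈6.618976, sp=-2, e=sp−y≈-8.618976; I≈-11.721027, D=e−e_prev≈-11.399738; u=5/4·(-8.618976)+1/2·(-11.721027)+2·(-11.399738)≈-39.433708; next y=-3/5·6.618976+1/4·(-39.433708)≈-13.829813
n=5: y≈-13.829813, sp=-2, e=sp−y≈11.829813; I≈0.108786, D=e−e_prev≈20.448788; u=5/4·11.829813+1/2·0.108786+2·20.448788≈55.739235; next y=-3/5·(-13.829813)+1/4·55.739235≈22.232696
n=6: y≈22.232696, sp=-2, e=sp−y≈-24.232696; I≈-24.123910, D=e−e_prev≈-36.062509; u=5/4·(-24.232696)+1/2·(-24.123910)+2·(-36.062509)≈-114.477844; next y=-3/5·22.232696+1/4·(-114.477844)≈-41.959079
n=7: y≈-41.959079, sp=-2, e=sp−y≈39.959079; I≈15.835168, D=e−e_prev≈64.191775; u=5/4·39.959079+1/2·15.835168+2·64.191775≈186.249983; next y=-3/5·(-41.959079)+1/4·186.249983≈71.737943
n=8: y≈71.737943, sp=-2, e=sp−y≈-73.737943; I≈-57.902775, D=e−e_prev≈-113.697022; u=5/4·(-73.737943)+1/2·(-57.902775)+2·(-113.697022)≈-348.517859; next y=-3/5·71.737943+1/4·(-348.517859)≈-130.172231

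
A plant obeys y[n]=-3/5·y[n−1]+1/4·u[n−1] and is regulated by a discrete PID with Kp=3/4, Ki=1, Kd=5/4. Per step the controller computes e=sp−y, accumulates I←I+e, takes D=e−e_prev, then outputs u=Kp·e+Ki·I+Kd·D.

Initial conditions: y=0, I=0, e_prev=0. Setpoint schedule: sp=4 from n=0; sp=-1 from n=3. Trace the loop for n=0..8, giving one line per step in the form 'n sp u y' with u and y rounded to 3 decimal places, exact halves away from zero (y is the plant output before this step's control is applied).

(exact arithmetic carried between steps; '≈' marks a value shown rounded to 6 d.p. or computed from one; I and e_prev carry over from the previous line; the table rounds u and y to 3 d.p., halves away from zero)
n=0: y=0, sp=4, e=sp−y=4; I=4, D=e−e_prev=4; u=3/4·4+1·4+5/4·4=12; next y=-3/5·0+1/4·12=3
n=1: y=3, sp=4, e=sp−y=1; I=5, D=e−e_prev=-3; u=3/4·1+1·5+5/4·(-3)=2; next y=-3/5·3+1/4·2=-1.3
n=2: y=-1.3, sp=4, e=sp−y=5.3; I=10.3, D=e−e_prev=4.3; u=3/4·5.3+1·10.3+5/4·4.3=19.65; next y=-3/5·(-1.3)+1/4·19.65=5.6925
n=3: y=5.6925, sp=-1, e=sp−y=-6.6925; I=3.6075, D=e−e_prev=-11.9925; u=3/4·(-6.6925)+1·3.6075+5/4·(-11.9925)=-16.4025; next y=-3/5·5.6925+1/4·(-16.4025)=-7.516125
n=4: y=-7.516125, sp=-1, e=sp−y=6.516125; I=10.123625, D=e−e_prev=13.208625; u=3/4·6.516125+1·10.123625+5/4·13.208625=31.5215; next y=-3/5·(-7.516125)+1/4·31.5215=12.39005
n=5: y=12.39005, sp=-1, e=sp−y=-13.39005; I=-3.266425, D=e−e_prev=-19.906175; u=3/4·(-13.39005)+1·(-3.266425)+5/4·(-19.906175)≈-38.191681; next y=-3/5·12.39005+1/4·(-38.191681)≈-16.981950
n=6: y≈-16.981950, sp=-1, e=sp−y≈15.981950; I≈12.715525, D=e−e_prev≈29.372000; u=3/4·15.981950+1·12.715525+5/4·29.372000≈61.416988; next y=-3/5·(-16.981950)+1/4·61.416988≈25.543417
n=7: y≈25.543417, sp=-1, e=sp−y≈-26.543417; I≈-13.827892, D=e−e_prev≈-42.525368; u=3/4·(-26.543417)+1·(-13.827892)+5/4·(-42.525368)≈-86.892164; next y=-3/5·25.543417+1/4·(-86.892164)≈-37.049091
n=8: y≈-37.049091, sp=-1, e=sp−y≈36.049091; I≈22.221200, D=e−e_prev≈62.592509; u=3/4·36.049091+1·22.221200+5/4·62.592509≈127.498654; next y=-3/5·(-37.049091)+1/4·127.498654≈54.104118

0 4 12.000 0.000
1 4 2.000 3.000
2 4 19.650 -1.300
3 -1 -16.403 5.693
4 -1 31.522 -7.516
5 -1 -38.192 12.390
6 -1 61.417 -16.982
7 -1 -86.892 25.543
8 -1 127.499 -37.049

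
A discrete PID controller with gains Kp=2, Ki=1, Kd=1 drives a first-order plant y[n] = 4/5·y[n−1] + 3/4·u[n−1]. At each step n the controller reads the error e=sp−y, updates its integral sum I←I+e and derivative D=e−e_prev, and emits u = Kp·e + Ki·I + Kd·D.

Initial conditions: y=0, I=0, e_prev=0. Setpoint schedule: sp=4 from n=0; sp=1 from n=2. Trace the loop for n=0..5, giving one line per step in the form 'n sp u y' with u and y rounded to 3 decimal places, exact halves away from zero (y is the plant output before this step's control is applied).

(exact arithmetic carried between steps; '≈' marks a value shown rounded to 6 d.p. or computed from one; I and e_prev carry over from the previous line; the table rounds u and y to 3 d.p., halves away from zero)
n=0: y=0, sp=4, e=sp−y=4; I=4, D=e−e_prev=4; u=2·4+1·4+1·4=16; next y=4/5·0+3/4·16=12
n=1: y=12, sp=4, e=sp−y=-8; I=-4, D=e−e_prev=-12; u=2·(-8)+1·(-4)+1·(-12)=-32; next y=4/5·12+3/4·(-32)=-14.4
n=2: y=-14.4, sp=1, e=sp−y=15.4; I=11.4, D=e−e_prev=23.4; u=2·15.4+1·11.4+1·23.4=65.6; next y=4/5·(-14.4)+3/4·65.6=37.68
n=3: y=37.68, sp=1, e=sp−y=-36.68; I=-25.28, D=e−e_prev=-52.08; u=2·(-36.68)+1·(-25.28)+1·(-52.08)=-150.72; next y=4/5·37.68+3/4·(-150.72)=-82.896
n=4: y=-82.896, sp=1, e=sp−y=83.896; I=58.616, D=e−e_prev=120.576; u=2·83.896+1·58.616+1·120.576=346.984; next y=4/5·(-82.896)+3/4·346.984=193.9212
n=5: y=193.9212, sp=1, e=sp−y=-192.9212; I=-134.3052, D=e−e_prev=-276.8172; u=2·(-192.9212)+1·(-134.3052)+1·(-276.8172)=-796.9648; next y=4/5·193.9212+3/4·(-796.9648)=-442.58664

0 4 16.000 0.000
1 4 -32.000 12.000
2 1 65.600 -14.400
3 1 -150.720 37.680
4 1 346.984 -82.896
5 1 -796.965 193.921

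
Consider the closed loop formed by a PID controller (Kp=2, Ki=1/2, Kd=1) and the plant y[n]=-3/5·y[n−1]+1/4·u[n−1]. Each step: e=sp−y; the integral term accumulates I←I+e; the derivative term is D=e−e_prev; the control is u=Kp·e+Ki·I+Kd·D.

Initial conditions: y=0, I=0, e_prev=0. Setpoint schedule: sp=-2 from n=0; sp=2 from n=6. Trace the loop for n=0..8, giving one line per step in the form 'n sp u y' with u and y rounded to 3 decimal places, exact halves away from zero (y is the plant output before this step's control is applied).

(exact arithmetic carried between steps; '≈' marks a value shown rounded to 6 d.p. or computed from one; I and e_prev carry over from the previous line; the table rounds u and y to 3 d.p., halves away from zero)
n=0: y=0, sp=-2, e=sp−y=-2; I=-2, D=e−e_prev=-2; u=2·(-2)+1/2·(-2)+1·(-2)=-7; next y=-3/5·0+1/4·(-7)=-1.75
n=1: y=-1.75, sp=-2, e=sp−y=-0.25; I=-2.25, D=e−e_prev=1.75; u=2·(-0.25)+1/2·(-2.25)+1·1.75=0.125; next y=-3/5·(-1.75)+1/4·0.125=1.08125
n=2: y=1.08125, sp=-2, e=sp−y=-3.08125; I=-5.33125, D=e−e_prev=-2.83125; u=2·(-3.08125)+1/2·(-5.33125)+1·(-2.83125)=-11.659375; next y=-3/5·1.08125+1/4·(-11.659375)≈-3.563594
n=3: y≈-3.563594, sp=-2, e=sp−y≈1.563594; I≈-3.767656, D=e−e_prev≈4.644844; u=2·1.563594+1/2·(-3.767656)+1·4.644844≈5.888203; next y=-3/5·(-3.563594)+1/4·5.888203≈3.610207
n=4: y≈3.610207, sp=-2, e=sp−y≈-5.610207; I≈-9.377863, D=e−e_prev≈-7.173801; u=2·(-5.610207)+1/2·(-9.377863)+1·(-7.173801)≈-23.083146; next y=-3/5·3.610207+1/4·(-23.083146)≈-7.936911
n=5: y≈-7.936911, sp=-2, e=sp−y≈5.936911; I≈-3.440952, D=e−e_prev≈11.547118; u=2·5.936911+1/2·(-3.440952)+1·11.547118≈21.700463; next y=-3/5·(-7.936911)+1/4·21.700463≈10.187262
n=6: y≈10.187262, sp=2, e=sp−y≈-8.187262; I≈-11.628215, D=e−e_prev≈-14.124173; u=2·(-8.187262)+1/2·(-11.628215)+1·(-14.124173)≈-36.312805; next y=-3/5·10.187262+1/4·(-36.312805)≈-15.190559
n=7: y≈-15.190559, sp=2, e=sp−y≈17.190559; I≈5.562344, D=e−e_prev≈25.377821; u=2·17.190559+1/2·5.562344+1·25.377821≈62.540110; next y=-3/5·(-15.190559)+1/4·62.540110≈24.749363
n=8: y≈24.749363, sp=2, e=sp−y≈-22.749363; I≈-17.187019, D=e−e_prev≈-39.939922; u=2·(-22.749363)+1/2·(-17.187019)+1·(-39.939922)≈-94.032157; next y=-3/5·24.749363+1/4·(-94.032157)≈-38.357657

0 -2 -7.000 0.000
1 -2 0.125 -1.750
2 -2 -11.659 1.081
3 -2 5.888 -3.564
4 -2 -23.083 3.610
5 -2 21.700 -7.937
6 2 -36.313 10.187
7 2 62.540 -15.191
8 2 -94.032 24.749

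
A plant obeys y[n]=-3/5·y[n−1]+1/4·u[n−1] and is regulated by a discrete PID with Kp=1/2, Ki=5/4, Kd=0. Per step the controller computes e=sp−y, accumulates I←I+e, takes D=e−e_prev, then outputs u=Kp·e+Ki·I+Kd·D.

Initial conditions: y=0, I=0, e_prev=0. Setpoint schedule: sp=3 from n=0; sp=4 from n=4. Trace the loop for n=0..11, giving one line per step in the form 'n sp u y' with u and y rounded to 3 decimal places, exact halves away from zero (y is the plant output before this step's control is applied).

0 3 5.250 0.000
1 3 6.703 1.313
2 3 9.555 0.888
3 3 10.501 1.856
4 4 14.283 1.512
5 4 15.378 2.664
6 4 17.779 2.246
7 4 18.482 3.097
8 4 20.197 2.762
9 4 20.642 3.392
10 4 21.868 3.126
11 4 22.146 3.592

(exact arithmetic carried between steps; '≈' marks a value shown rounded to 6 d.p. or computed from one; I and e_prev carry over from the previous line; the table rounds u and y to 3 d.p., halves away from zero)
n=0: y=0, sp=3, e=sp−y=3; I=3, D=e−e_prev=3; u=1/2·3+5/4·3+0·3=5.25; next y=-3/5·0+1/4·5.25=1.3125
n=1: y=1.3125, sp=3, e=sp−y=1.6875; I=4.6875, D=e−e_prev=-1.3125; u=1/2·1.6875+5/4·4.6875+0·(-1.3125)=6.703125; next y=-3/5·1.3125+1/4·6.703125≈0.888281
n=2: y≈0.888281, sp=3, e=sp−y≈2.111719; I≈6.799219, D=e−e_prev≈0.424219; u=1/2·2.111719+5/4·6.799219+0·0.424219≈9.554883; next y=-3/5·0.888281+1/4·9.554883≈1.855752
n=3: y≈1.855752, sp=3, e=sp−y≈1.144248; I≈7.943467, D=e−e_prev≈-0.967471; u=1/2·1.144248+5/4·7.943467+0·(-0.967471)≈10.501458; next y=-3/5·1.855752+1/4·10.501458≈1.511913
n=4: y≈1.511913, sp=4, e=sp−y≈2.488087; I≈10.431554, D=e−e_prev≈1.343839; u=1/2·2.488087+5/4·10.431554+0·1.343839≈14.283485; next y=-3/5·1.511913+1/4·14.283485≈2.663723
n=5: y≈2.663723, sp=4, e=sp−y≈1.336277; I≈11.767830, D=e−e_prev≈-1.151810; u=1/2·1.336277+5/4·11.767830+0·(-1.151810)≈15.377926; next y=-3/5·2.663723+1/4·15.377926≈2.246247
n=6: y≈2.246247, sp=4, e=sp−y≈1.753753; I≈13.521583, D=e−e_prev≈0.417476; u=1/2·1.753753+5/4·13.521583+0·0.417476≈17.778855; next y=-3/5·2.246247+1/4·17.778855≈3.096965
n=7: y≈3.096965, sp=4, e=sp−y≈0.903035; I≈14.424618, D=e−e_prev≈-0.850718; u=1/2·0.903035+5/4·14.424618+0·(-0.850718)≈18.482289; next y=-3/5·3.096965+1/4·18.482289≈2.762393
n=8: y≈2.762393, sp=4, e=sp−y≈1.237607; I≈15.662224, D=e−e_prev≈0.334572; u=1/2·1.237607+5/4·15.662224+0·0.334572≈20.196584; next y=-3/5·2.762393+1/4·20.196584≈3.391710
n=9: y≈3.391710, sp=4, e=sp−y≈0.608290; I≈16.270514, D=e−e_prev≈-0.629317; u=1/2·0.608290+5/4·16.270514+0·(-0.629317)≈20.642288; next y=-3/5·3.391710+1/4·20.642288≈3.125546
n=10: y≈3.125546, sp=4, e=sp−y≈0.874454; I≈17.144968, D=e−e_prev≈0.266164; u=1/2·0.874454+5/4·17.144968+0·0.266164≈21.868437; next y=-3/5·3.125546+1/4·21.868437≈3.591782
n=11: y≈3.591782, sp=4, e=sp−y≈0.408218; I≈17.553187, D=e−e_prev≈-0.466236; u=1/2·0.408218+5/4·17.553187+0·(-0.466236)≈22.145592; next y=-3/5·3.591782+1/4·22.145592≈3.381329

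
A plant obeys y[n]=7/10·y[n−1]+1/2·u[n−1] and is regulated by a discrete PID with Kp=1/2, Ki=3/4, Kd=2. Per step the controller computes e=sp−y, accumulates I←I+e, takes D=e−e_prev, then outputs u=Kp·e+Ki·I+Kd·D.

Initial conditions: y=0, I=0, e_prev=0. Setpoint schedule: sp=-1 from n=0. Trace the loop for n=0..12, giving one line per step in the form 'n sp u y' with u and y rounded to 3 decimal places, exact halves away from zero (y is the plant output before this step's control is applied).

(exact arithmetic carried between steps; '≈' marks a value shown rounded to 6 d.p. or computed from one; I and e_prev carry over from the previous line; the table rounds u and y to 3 d.p., halves away from zero)
n=0: y=0, sp=-1, e=sp−y=-1; I=-1, D=e−e_prev=-1; u=1/2·(-1)+3/4·(-1)+2·(-1)=-3.25; next y=7/10·0+1/2·(-3.25)=-1.625
n=1: y=-1.625, sp=-1, e=sp−y=0.625; I=-0.375, D=e−e_prev=1.625; u=1/2·0.625+3/4·(-0.375)+2·1.625=3.28125; next y=7/10·(-1.625)+1/2·3.28125=0.503125
n=2: y=0.503125, sp=-1, e=sp−y=-1.503125; I=-1.878125, D=e−e_prev=-2.128125; u=1/2·(-1.503125)+3/4·(-1.878125)+2·(-2.128125)≈-6.416406; next y=7/10·0.503125+1/2·(-6.416406)≈-2.856016
n=3: y≈-2.856016, sp=-1, e=sp−y≈1.856016; I≈-0.022109, D=e−e_prev≈3.359141; u=1/2·1.856016+3/4·(-0.022109)+2·3.359141≈7.629707; next y=7/10·(-2.856016)+1/2·7.629707≈1.815643
n=4: y≈1.815643, sp=-1, e=sp−y≈-2.815643; I≈-2.837752, D=e−e_prev≈-4.671658; u=1/2·(-2.815643)+3/4·(-2.837752)+2·(-4.671658)≈-12.879452; next y=7/10·1.815643+1/2·(-12.879452)≈-5.168776
n=5: y≈-5.168776, sp=-1, e=sp−y≈4.168776; I≈1.331024, D=e−e_prev≈6.984419; u=1/2·4.168776+3/4·1.331024+2·6.984419≈17.051493; next y=7/10·(-5.168776)+1/2·17.051493≈4.907603
n=6: y≈4.907603, sp=-1, e=sp−y≈-5.907603; I≈-4.576579, D=e−e_prev≈-10.076379; u=1/2·(-5.907603)+3/4·(-4.576579)+2·(-10.076379)≈-26.538995; next y=7/10·4.907603+1/2·(-26.538995)≈-9.834175
n=7: y≈-9.834175, sp=-1, e=sp−y≈8.834175; I≈4.257596, D=e−e_prev≈14.741779; u=1/2·8.834175+3/4·4.257596+2·14.741779≈37.093842; next y=7/10·(-9.834175)+1/2·37.093842≈11.662998
n=8: y≈11.662998, sp=-1, e=sp−y≈-12.662998; I≈-8.405402, D=e−e_prev≈-21.497173; u=1/2·(-12.662998)+3/4·(-8.405402)+2·(-21.497173)≈-55.629898; next y=7/10·11.662998+1/2·(-55.629898)≈-19.650850
n=9: y≈-19.650850, sp=-1, e=sp−y≈18.650850; I≈10.245448, D=e−e_prev≈31.313848; u=1/2·18.650850+3/4·10.245448+2·31.313848≈79.637207; next y=7/10·(-19.650850)+1/2·79.637207≈26.063009
n=10: y≈26.063009, sp=-1, e=sp−y≈-27.063009; I≈-16.817561, D=e−e_prev≈-45.713859; u=1/2·(-27.063009)+3/4·(-16.817561)+2·(-45.713859)≈-117.572392; next y=7/10·26.063009+1/2·(-117.572392)≈-40.542090
n=11: y≈-40.542090, sp=-1, e=sp−y≈39.542090; I≈22.724529, D=e−e_prev≈66.605099; u=1/2·39.542090+3/4·22.724529+2·66.605099≈170.024639; next y=7/10·(-40.542090)+1/2·170.024639≈56.632857
n=12: y≈56.632857, sp=-1, e=sp−y≈-57.632857; I≈-34.908327, D=e−e_prev≈-97.174947; u=1/2·(-57.632857)+3/4·(-34.908327)+2·(-97.174947)≈-249.347567; next y=7/10·56.632857+1/2·(-249.347567)≈-85.030784

0 -1 -3.250 0.000
1 -1 3.281 -1.625
2 -1 -6.416 0.503
3 -1 7.630 -2.856
4 -1 -12.879 1.816
5 -1 17.051 -5.169
6 -1 -26.539 4.908
7 -1 37.094 -9.834
8 -1 -55.630 11.663
9 -1 79.637 -19.651
10 -1 -117.572 26.063
11 -1 170.025 -40.542
12 -1 -249.348 56.633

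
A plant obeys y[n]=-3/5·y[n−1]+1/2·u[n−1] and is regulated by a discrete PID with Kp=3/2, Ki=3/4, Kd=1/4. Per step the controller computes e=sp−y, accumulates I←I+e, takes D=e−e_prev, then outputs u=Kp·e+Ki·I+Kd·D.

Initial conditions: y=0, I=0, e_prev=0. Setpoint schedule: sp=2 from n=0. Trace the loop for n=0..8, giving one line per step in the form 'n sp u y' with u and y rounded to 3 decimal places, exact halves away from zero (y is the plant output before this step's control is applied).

0 2 5.000 0.000
1 2 -0.250 2.500
2 2 10.313 -1.625
3 2 -7.391 6.131
4 2 25.213 -7.374
5 2 -32.145 17.031
6 2 70.989 -26.291
7 2 -112.525 51.269
8 2 215.646 -87.024

(exact arithmetic carried between steps; '≈' marks a value shown rounded to 6 d.p. or computed from one; I and e_prev carry over from the previous line; the table rounds u and y to 3 d.p., halves away from zero)
n=0: y=0, sp=2, e=sp−y=2; I=2, D=e−e_prev=2; u=3/2·2+3/4·2+1/4·2=5; next y=-3/5·0+1/2·5=2.5
n=1: y=2.5, sp=2, e=sp−y=-0.5; I=1.5, D=e−e_prev=-2.5; u=3/2·(-0.5)+3/4·1.5+1/4·(-2.5)=-0.25; next y=-3/5·2.5+1/2·(-0.25)=-1.625
n=2: y=-1.625, sp=2, e=sp−y=3.625; I=5.125, D=e−e_prev=4.125; u=3/2·3.625+3/4·5.125+1/4·4.125=10.3125; next y=-3/5·(-1.625)+1/2·10.3125=6.13125
n=3: y=6.13125, sp=2, e=sp−y=-4.13125; I=0.99375, D=e−e_prev=-7.75625; u=3/2·(-4.13125)+3/4·0.99375+1/4·(-7.75625)=-7.390625; next y=-3/5·6.13125+1/2·(-7.390625)≈-7.374063
n=4: y≈-7.374063, sp=2, e=sp−y≈9.374063; I≈10.367813, D=e−e_prev≈13.505313; u=3/2·9.374063+3/4·10.367813+1/4·13.505313≈25.213281; next y=-3/5·(-7.374063)+1/2·25.213281≈17.031078
n=5: y≈17.031078, sp=2, e=sp−y≈-15.031078; I≈-4.663266, D=e−e_prev≈-24.405141; u=3/2·(-15.031078)+3/4·(-4.663266)+1/4·(-24.405141)≈-32.145352; next y=-3/5·17.031078+1/2·(-32.145352)≈-26.291323
n=6: y≈-26.291323, sp=2, e=sp−y≈28.291323; I≈23.628057, D=e−e_prev≈43.322401; u=3/2·28.291323+3/4·23.628057+1/4·43.322401≈70.988627; next y=-3/5·(-26.291323)+1/2·70.988627≈51.269107
n=7: y≈51.269107, sp=2, e=sp−y≈-49.269107; I≈-25.641050, D=e−e_prev≈-77.560430; u=3/2·(-49.269107)+3/4·(-25.641050)+1/4·(-77.560430)≈-112.524556; next y=-3/5·51.269107+1/2·(-112.524556)≈-87.023742
n=8: y≈-87.023742, sp=2, e=sp−y≈89.023742; I≈63.382692, D=e−e_prev≈138.292849; u=3/2·89.023742+3/4·63.382692+1/4·138.292849≈215.645844; next y=-3/5·(-87.023742)+1/2·215.645844≈160.037167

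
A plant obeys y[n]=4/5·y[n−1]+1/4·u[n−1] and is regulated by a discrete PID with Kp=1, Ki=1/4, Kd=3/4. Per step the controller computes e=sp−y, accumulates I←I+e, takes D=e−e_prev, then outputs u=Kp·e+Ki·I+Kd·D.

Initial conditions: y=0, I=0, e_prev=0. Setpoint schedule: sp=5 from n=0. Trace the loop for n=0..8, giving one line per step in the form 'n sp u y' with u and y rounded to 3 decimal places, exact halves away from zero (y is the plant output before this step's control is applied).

0 5 10.000 0.000
1 5 2.500 2.500
2 5 4.750 2.625
3 5 4.113 3.288
4 5 4.296 3.658
5 5 4.225 4.001
6 5 4.219 4.257
7 5 4.190 4.460
8 5 4.167 4.616

(exact arithmetic carried between steps; '≈' marks a value shown rounded to 6 d.p. or computed from one; I and e_prev carry over from the previous line; the table rounds u and y to 3 d.p., halves away from zero)
n=0: y=0, sp=5, e=sp−y=5; I=5, D=e−e_prev=5; u=1·5+1/4·5+3/4·5=10; next y=4/5·0+1/4·10=2.5
n=1: y=2.5, sp=5, e=sp−y=2.5; I=7.5, D=e−e_prev=-2.5; u=1·2.5+1/4·7.5+3/4·(-2.5)=2.5; next y=4/5·2.5+1/4·2.5=2.625
n=2: y=2.625, sp=5, e=sp−y=2.375; I=9.875, D=e−e_prev=-0.125; u=1·2.375+1/4·9.875+3/4·(-0.125)=4.75; next y=4/5·2.625+1/4·4.75=3.2875
n=3: y=3.2875, sp=5, e=sp−y=1.7125; I=11.5875, D=e−e_prev=-0.6625; u=1·1.7125+1/4·11.5875+3/4·(-0.6625)=4.1125; next y=4/5·3.2875+1/4·4.1125=3.658125
n=4: y=3.658125, sp=5, e=sp−y=1.341875; I=12.929375, D=e−e_prev=-0.370625; u=1·1.341875+1/4·12.929375+3/4·(-0.370625)=4.29625; next y=4/5·3.658125+1/4·4.29625≈4.000563
n=5: y≈4.000563, sp=5, e=sp−y≈0.999438; I≈13.928813, D=e−e_prev≈-0.342438; u=1·0.999438+1/4·13.928813+3/4·(-0.342438)≈4.224813; next y=4/5·4.000563+1/4·4.224813≈4.256653
n=6: y≈4.256653, sp=5, e=sp−y≈0.743347; I≈14.672159, D=e−e_prev≈-0.256091; u=1·0.743347+1/4·14.672159+3/4·(-0.256091)≈4.219319; next y=4/5·4.256653+1/4·4.219319≈4.460152
n=7: y≈4.460152, sp=5, e=sp−y≈0.539848; I≈15.212007, D=e−e_prev≈-0.203499; u=1·0.539848+1/4·15.212007+3/4·(-0.203499)≈4.190225; next y=4/5·4.460152+1/4·4.190225≈4.615678
n=8: y≈4.615678, sp=5, e=sp−y≈0.384322; I≈15.596329, D=e−e_prev≈-0.155526; u=1·0.384322+1/4·15.596329+3/4·(-0.155526)≈4.166760; next y=4/5·4.615678+1/4·4.166760≈4.734232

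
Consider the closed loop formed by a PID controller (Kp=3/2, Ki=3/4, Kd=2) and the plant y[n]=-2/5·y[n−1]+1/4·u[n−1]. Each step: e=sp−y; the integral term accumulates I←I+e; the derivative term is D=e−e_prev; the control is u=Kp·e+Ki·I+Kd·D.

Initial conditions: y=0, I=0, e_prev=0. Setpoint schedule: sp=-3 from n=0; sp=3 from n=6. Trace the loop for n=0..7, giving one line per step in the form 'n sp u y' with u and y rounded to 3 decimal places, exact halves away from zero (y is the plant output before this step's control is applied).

0 -3 -12.750 0.000
1 -3 4.547 -3.188
2 -3 -25.484 2.412
3 -3 23.082 -7.336
4 -3 -61.333 8.705
5 -3 78.930 -18.815
6 3 -134.563 27.258
7 3 232.552 -44.544

(exact arithmetic carried between steps; '≈' marks a value shown rounded to 6 d.p. or computed from one; I and e_prev carry over from the previous line; the table rounds u and y to 3 d.p., halves away from zero)
n=0: y=0, sp=-3, e=sp−y=-3; I=-3, D=e−e_prev=-3; u=3/2·(-3)+3/4·(-3)+2·(-3)=-12.75; next y=-2/5·0+1/4·(-12.75)=-3.1875
n=1: y=-3.1875, sp=-3, e=sp−y=0.1875; I=-2.8125, D=e−e_prev=3.1875; u=3/2·0.1875+3/4·(-2.8125)+2·3.1875=4.546875; next y=-2/5·(-3.1875)+1/4·4.546875≈2.411719
n=2: y≈2.411719, sp=-3, e=sp−y≈-5.411719; I≈-8.224219, D=e−e_prev≈-5.599219; u=3/2·(-5.411719)+3/4·(-8.224219)+2·(-5.599219)≈-25.484180; next y=-2/5·2.411719+1/4·(-25.484180)≈-7.335732
n=3: y≈-7.335732, sp=-3, e=sp−y≈4.335732; I≈-3.888486, D=e−e_prev≈9.747451; u=3/2·4.335732+3/4·(-3.888486)+2·9.747451≈23.082136; next y=-2/5·(-7.335732)+1/4·23.082136≈8.704827
n=4: y≈8.704827, sp=-3, e=sp−y≈-11.704827; I≈-15.593313, D=e−e_prev≈-16.040559; u=3/2·(-11.704827)+3/4·(-15.593313)+2·(-16.040559)≈-61.333344; next y=-2/5·8.704827+1/4·(-61.333344)≈-18.815267
n=5: y≈-18.815267, sp=-3, e=sp−y≈15.815267; I≈0.221954, D=e−e_prev≈27.520094; u=3/2·15.815267+3/4·0.221954+2·27.520094≈78.929553; next y=-2/5·(-18.815267)+1/4·78.929553≈27.258495
n=6: y≈27.258495, sp=3, e=sp−y≈-24.258495; I≈-24.036542, D=e−e_prev≈-40.073762; u=3/2·(-24.258495)+3/4·(-24.036542)+2·(-40.073762)≈-134.562673; next y=-2/5·27.258495+1/4·(-134.562673)≈-44.544066
n=7: y≈-44.544066, sp=3, e=sp−y≈47.544066; I≈23.507525, D=e−e_prev≈71.802561; u=3/2·47.544066+3/4·23.507525+2·71.802561≈232.551866; next y=-2/5·(-44.544066)+1/4·232.551866≈75.955593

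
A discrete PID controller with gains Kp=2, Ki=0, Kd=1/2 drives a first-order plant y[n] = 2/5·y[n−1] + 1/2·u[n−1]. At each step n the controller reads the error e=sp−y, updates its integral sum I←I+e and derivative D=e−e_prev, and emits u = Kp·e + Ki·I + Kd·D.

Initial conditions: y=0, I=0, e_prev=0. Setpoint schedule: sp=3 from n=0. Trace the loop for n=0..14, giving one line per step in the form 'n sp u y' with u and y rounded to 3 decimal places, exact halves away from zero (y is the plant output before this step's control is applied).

0 3 7.500 0.000
1 3 -3.375 3.750
2 3 8.344 -0.188
3 3 -4.336 4.097
4 3 9.371 -0.529
5 3 -5.450 4.474
6 3 10.575 -0.935
7 3 -6.751 4.913
8 3 11.982 -1.410
9 3 -8.273 5.427
10 3 13.628 -1.966
11 3 -10.052 6.028
12 3 15.551 -2.615
13 3 -12.131 6.729
14 3 17.799 -3.374

(exact arithmetic carried between steps; '≈' marks a value shown rounded to 6 d.p. or computed from one; I and e_prev carry over from the previous line; the table rounds u and y to 3 d.p., halves away from zero)
n=0: y=0, sp=3, e=sp−y=3; I=3, D=e−e_prev=3; u=2·3+0·3+1/2·3=7.5; next y=2/5·0+1/2·7.5=3.75
n=1: y=3.75, sp=3, e=sp−y=-0.75; I=2.25, D=e−e_prev=-3.75; u=2·(-0.75)+0·2.25+1/2·(-3.75)=-3.375; next y=2/5·3.75+1/2·(-3.375)=-0.1875
n=2: y=-0.1875, sp=3, e=sp−y=3.1875; I=5.4375, D=e−e_prev=3.9375; u=2·3.1875+0·5.4375+1/2·3.9375=8.34375; next y=2/5·(-0.1875)+1/2·8.34375=4.096875
n=3: y=4.096875, sp=3, e=sp−y=-1.096875; I=4.340625, D=e−e_prev=-4.284375; u=2·(-1.096875)+0·4.340625+1/2·(-4.284375)≈-4.335938; next y=2/5·4.096875+1/2·(-4.335938)≈-0.529219
n=4: y≈-0.529219, sp=3, e=sp−y≈3.529219; I≈7.869844, D=e−e_prev≈4.626094; u=2·3.529219+0·7.869844+1/2·4.626094≈9.371484; next y=2/5·(-0.529219)+1/2·9.371484≈4.474055
n=5: y≈4.474055, sp=3, e=sp−y≈-1.474055; I≈6.395789, D=e−e_prev≈-5.003273; u=2·(-1.474055)+0·6.395789+1/2·(-5.003273)≈-5.449746; next y=2/5·4.474055+1/2·(-5.449746)≈-0.935251
n=6: y≈-0.935251, sp=3, e=sp−y≈3.935251; I≈10.331040, D=e−e_prev≈5.409306; u=2·3.935251+0·10.331040+1/2·5.409306≈10.575155; next y=2/5·(-0.935251)+1/2·10.575155≈4.913477
n=7: y≈4.913477, sp=3, e=sp−y≈-1.913477; I≈8.417563, D=e−e_prev≈-5.848728; u=2·(-1.913477)+0·8.417563+1/2·(-5.848728)≈-6.751319; next y=2/5·4.913477+1/2·(-6.751319)≈-1.410268
n=8: y≈-1.410268, sp=3, e=sp−y≈4.410268; I≈12.827831, D=e−e_prev≈6.323746; u=2·4.410268+0·12.827831+1/2·6.323746≈11.982410; next y=2/5·(-1.410268)+1/2·11.982410≈5.427097
n=9: y≈5.427097, sp=3, e=sp−y≈-2.427097; I≈10.400734, D=e−e_prev≈-6.837366; u=2·(-2.427097)+0·10.400734+1/2·(-6.837366)≈-8.272878; next y=2/5·5.427097+1/2·(-8.272878)≈-1.965600
n=10: y≈-1.965600, sp=3, e=sp−y≈4.965600; I≈15.366334, D=e−e_prev≈7.392697; u=2·4.965600+0·15.366334+1/2·7.392697≈13.627548; next y=2/5·(-1.965600)+1/2·13.627548≈6.027534
n=11: y≈6.027534, sp=3, e=sp−y≈-3.027534; I≈12.338800, D=e−e_prev≈-7.993134; u=2·(-3.027534)+0·12.338800+1/2·(-7.993134)≈-10.051636; next y=2/5·6.027534+1/2·(-10.051636)≈-2.614804
n=12: y≈-2.614804, sp=3, e=sp−y≈5.614804; I≈17.953604, D=e−e_prev≈8.642338; u=2·5.614804+0·17.953604+1/2·8.642338≈15.550777; next y=2/5·(-2.614804)+1/2·15.550777≈6.729467
n=13: y≈6.729467, sp=3, e=sp−y≈-3.729467; I≈14.224137, D=e−e_prev≈-9.344271; u=2·(-3.729467)+0·14.224137+1/2·(-9.344271)≈-12.131070; next y=2/5·6.729467+1/2·(-12.131070)≈-3.373748
n=14: y≈-3.373748, sp=3, e=sp−y≈6.373748; I≈20.597885, D=e−e_prev≈10.103215; u=2·6.373748+0·20.597885+1/2·10.103215≈17.799104; next y=2/5·(-3.373748)+1/2·17.799104≈7.550053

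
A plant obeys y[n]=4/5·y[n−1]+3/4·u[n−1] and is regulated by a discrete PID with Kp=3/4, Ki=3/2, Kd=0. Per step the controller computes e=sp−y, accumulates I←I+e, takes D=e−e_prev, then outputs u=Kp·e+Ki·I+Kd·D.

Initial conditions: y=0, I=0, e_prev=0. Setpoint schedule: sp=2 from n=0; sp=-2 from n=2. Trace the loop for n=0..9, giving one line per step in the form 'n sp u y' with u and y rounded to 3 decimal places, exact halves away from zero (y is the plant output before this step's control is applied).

(exact arithmetic carried between steps; '≈' marks a value shown rounded to 6 d.p. or computed from one; I and e_prev carry over from the previous line; the table rounds u and y to 3 d.p., halves away from zero)
n=0: y=0, sp=2, e=sp−y=2; I=2, D=e−e_prev=2; u=3/4·2+3/2·2+0·2=4.5; next y=4/5·0+3/4·4.5=3.375
n=1: y=3.375, sp=2, e=sp−y=-1.375; I=0.625, D=e−e_prev=-3.375; u=3/4·(-1.375)+3/2·0.625+0·(-3.375)=-0.09375; next y=4/5·3.375+3/4·(-0.09375)≈2.629688
n=2: y≈2.629688, sp=-2, e=sp−y≈-4.629688; I≈-4.004688, D=e−e_prev≈-3.254688; u=3/4·(-4.629688)+3/2·(-4.004688)+0·(-3.254688)≈-9.479297; next y=4/5·2.629688+3/4·(-9.479297)≈-5.005723
n=3: y≈-5.005723, sp=-2, e=sp−y≈3.005723; I≈-0.998965, D=e−e_prev≈7.635410; u=3/4·3.005723+3/2·(-0.998965)+0·7.635410≈0.755845; next y=4/5·(-5.005723)+3/4·0.755845≈-3.437695
n=4: y≈-3.437695, sp=-2, e=sp−y≈1.437695; I≈0.438730, D=e−e_prev≈-1.568028; u=3/4·1.437695+3/2·0.438730+0·(-1.568028)≈1.736366; next y=4/5·(-3.437695)+3/4·1.736366≈-1.447882
n=5: y≈-1.447882, sp=-2, e=sp−y≈-0.552118; I≈-0.113389, D=e−e_prev≈-1.989813; u=3/4·(-0.552118)+3/2·(-0.113389)+0·(-1.989813)≈-0.584172; next y=4/5·(-1.447882)+3/4·(-0.584172)≈-1.596434
n=6: y≈-1.596434, sp=-2, e=sp−y≈-0.403566; I≈-0.516955, D=e−e_prev≈0.148553; u=3/4·(-0.403566)+3/2·(-0.516955)+0·0.148553≈-1.078106; next y=4/5·(-1.596434)+3/4·(-1.078106)≈-2.085727
n=7: y≈-2.085727, sp=-2, e=sp−y≈0.085727; I≈-0.431228, D=e−e_prev≈0.489293; u=3/4·0.085727+3/2·(-0.431228)+0·0.489293≈-0.582546; next y=4/5·(-2.085727)+3/4·(-0.582546)≈-2.105491
n=8: y≈-2.105491, sp=-2, e=sp−y≈0.105491; I≈-0.325736, D=e−e_prev≈0.019764; u=3/4·0.105491+3/2·(-0.325736)+0·0.019764≈-0.409486; next y=4/5·(-2.105491)+3/4·(-0.409486)≈-1.991508
n=9: y≈-1.991508, sp=-2, e=sp−y≈-0.008492; I≈-0.334229, D=e−e_prev≈-0.113984; u=3/4·(-0.008492)+3/2·(-0.334229)+0·(-0.113984)≈-0.507713; next y=4/5·(-1.991508)+3/4·(-0.507713)≈-1.973990

0 2 4.500 0.000
1 2 -0.094 3.375
2 -2 -9.479 2.630
3 -2 0.756 -5.006
4 -2 1.736 -3.438
5 -2 -0.584 -1.448
6 -2 -1.078 -1.596
7 -2 -0.583 -2.086
8 -2 -0.409 -2.105
9 -2 -0.508 -1.992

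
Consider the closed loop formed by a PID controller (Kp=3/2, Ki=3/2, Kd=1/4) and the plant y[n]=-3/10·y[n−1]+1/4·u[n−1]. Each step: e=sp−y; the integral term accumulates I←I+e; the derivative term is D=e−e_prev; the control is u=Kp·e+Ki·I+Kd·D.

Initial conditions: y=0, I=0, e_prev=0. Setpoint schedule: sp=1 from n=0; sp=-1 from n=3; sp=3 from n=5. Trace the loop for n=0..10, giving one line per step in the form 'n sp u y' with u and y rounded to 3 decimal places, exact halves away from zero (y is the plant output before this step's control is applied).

(exact arithmetic carried between steps; '≈' marks a value shown rounded to 6 d.p. or computed from one; I and e_prev carry over from the previous line; the table rounds u and y to 3 d.p., halves away from zero)
n=0: y=0, sp=1, e=sp−y=1; I=1, D=e−e_prev=1; u=3/2·1+3/2·1+1/4·1=3.25; next y=-3/10·0+1/4·3.25=0.8125
n=1: y=0.8125, sp=1, e=sp−y=0.1875; I=1.1875, D=e−e_prev=-0.8125; u=3/2·0.1875+3/2·1.1875+1/4·(-0.8125)=1.859375; next y=-3/10·0.8125+1/4·1.859375≈0.221094
n=2: y≈0.221094, sp=1, e=sp−y≈0.778906; I≈1.966406, D=e−e_prev≈0.591406; u=3/2·0.778906+3/2·1.966406+1/4·0.591406≈4.265820; next y=-3/10·0.221094+1/4·4.265820≈1.000127
n=3: y≈1.000127, sp=-1, e=sp−y≈-2.000127; I≈-0.033721, D=e−e_prev≈-2.779033; u=3/2·(-2.000127)+3/2·(-0.033721)+1/4·(-2.779033)≈-3.745530; next y=-3/10·1.000127+1/4·(-3.745530)≈-1.236421
n=4: y≈-1.236421, sp=-1, e=sp−y≈0.236421; I≈0.202700, D=e−e_prev≈2.236547; u=3/2·0.236421+3/2·0.202700+1/4·2.236547≈1.217817; next y=-3/10·(-1.236421)+1/4·1.217817≈0.675381
n=5: y≈0.675381, sp=3, e=sp−y≈2.324619; I≈2.527319, D=e−e_prev≈2.088199; u=3/2·2.324619+3/2·2.527319+1/4·2.088199≈7.799958; next y=-3/10·0.675381+1/4·7.799958≈1.747375
n=6: y≈1.747375, sp=3, e=sp−y≈1.252625; I≈3.779944, D=e−e_prev≈-1.071995; u=3/2·1.252625+3/2·3.779944+1/4·(-1.071995)≈7.280854; next y=-3/10·1.747375+1/4·7.280854≈1.296001
n=7: y≈1.296001, sp=3, e=sp−y≈1.703999; I≈5.483943, D=e−e_prev≈0.451374; u=3/2·1.703999+3/2·5.483943+1/4·0.451374≈10.894757; next y=-3/10·1.296001+1/4·10.894757≈2.334889
n=8: y≈2.334889, sp=3, e=sp−y≈0.665111; I≈6.149054, D=e−e_prev≈-1.038888; u=3/2·0.665111+3/2·6.149054+1/4·(-1.038888)≈9.961526; next y=-3/10·2.334889+1/4·9.961526≈1.789915
n=9: y≈1.789915, sp=3, e=sp−y≈1.210085; I≈7.359139, D=e−e_prev≈0.544974; u=3/2·1.210085+3/2·7.359139+1/4·0.544974≈12.990080; next y=-3/10·1.789915+1/4·12.990080≈2.710546
n=10: y≈2.710546, sp=3, e=sp−y≈0.289454; I≈7.648594, D=e−e_prev≈-0.920631; u=3/2·0.289454+3/2·7.648594+1/4·(-0.920631)≈11.676914; next y=-3/10·2.710546+1/4·11.676914≈2.106065

0 1 3.250 0.000
1 1 1.859 0.813
2 1 4.266 0.221
3 -1 -3.746 1.000
4 -1 1.218 -1.236
5 3 7.800 0.675
6 3 7.281 1.747
7 3 10.895 1.296
8 3 9.962 2.335
9 3 12.990 1.790
10 3 11.677 2.711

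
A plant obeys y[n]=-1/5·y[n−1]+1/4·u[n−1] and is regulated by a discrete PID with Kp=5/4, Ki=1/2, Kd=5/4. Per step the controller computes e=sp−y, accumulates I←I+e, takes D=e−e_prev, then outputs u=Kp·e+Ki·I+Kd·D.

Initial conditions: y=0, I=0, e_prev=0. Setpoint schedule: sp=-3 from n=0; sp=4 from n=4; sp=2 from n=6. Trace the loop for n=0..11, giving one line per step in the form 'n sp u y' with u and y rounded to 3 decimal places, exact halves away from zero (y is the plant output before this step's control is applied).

(exact arithmetic carried between steps; '≈' marks a value shown rounded to 6 d.p. or computed from one; I and e_prev carry over from the previous line; the table rounds u and y to 3 d.p., halves away from zero)
n=0: y=0, sp=-3, e=sp−y=-3; I=-3, D=e−e_prev=-3; u=5/4·(-3)+1/2·(-3)+5/4·(-3)=-9; next y=-1/5·0+1/4·(-9)=-2.25
n=1: y=-2.25, sp=-3, e=sp−y=-0.75; I=-3.75, D=e−e_prev=2.25; u=5/4·(-0.75)+1/2·(-3.75)+5/4·2.25=0; next y=-1/5·(-2.25)+1/4·0=0.45
n=2: y=0.45, sp=-3, e=sp−y=-3.45; I=-7.2, D=e−e_prev=-2.7; u=5/4·(-3.45)+1/2·(-7.2)+5/4·(-2.7)=-11.2875; next y=-1/5·0.45+1/4·(-11.2875)=-2.911875
n=3: y=-2.911875, sp=-3, e=sp−y=-0.088125; I=-7.288125, D=e−e_prev=3.361875; u=5/4·(-0.088125)+1/2·(-7.288125)+5/4·3.361875=0.448125; next y=-1/5·(-2.911875)+1/4·0.448125≈0.694406
n=4: y≈0.694406, sp=4, e=sp−y≈3.305594; I≈-3.982531, D=e−e_prev≈3.393719; u=5/4·3.305594+1/2·(-3.982531)+5/4·3.393719≈6.382875; next y=-1/5·0.694406+1/4·6.382875≈1.456838
n=5: y≈1.456838, sp=4, e=sp−y≈2.543163; I≈-1.439369, D=e−e_prev≈-0.762431; u=5/4·2.543163+1/2·(-1.439369)+5/4·(-0.762431)≈1.506230; next y=-1/5·1.456838+1/4·1.506230≈0.085190
n=6: y≈0.085190, sp=2, e=sp−y≈1.914810; I≈0.475441, D=e−e_prev≈-0.628352; u=5/4·1.914810+1/2·0.475441+5/4·(-0.628352)≈1.845793; next y=-1/5·0.085190+1/4·1.845793≈0.444410
n=7: y≈0.444410, sp=2, e=sp−y≈1.555590; I≈2.031031, D=e−e_prev≈-0.359220; u=5/4·1.555590+1/2·2.031031+5/4·(-0.359220)≈2.510977; next y=-1/5·0.444410+1/4·2.510977≈0.538862
n=8: y≈0.538862, sp=2, e=sp−y≈1.461138; I≈3.492169, D=e−e_prev≈-0.094452; u=5/4·1.461138+1/2·3.492169+5/4·(-0.094452)≈3.454441; next y=-1/5·0.538862+1/4·3.454441≈0.755838
n=9: y≈0.755838, sp=2, e=sp−y≈1.244162; I≈4.736331, D=e−e_prev≈-0.216976; u=5/4·1.244162+1/2·4.736331+5/4·(-0.216976)≈3.652149; next y=-1/5·0.755838+1/4·3.652149≈0.761870
n=10: y≈0.761870, sp=2, e=sp−y≈1.238130; I≈5.974461, D=e−e_prev≈-0.006032; u=5/4·1.238130+1/2·5.974461+5/4·(-0.006032)≈4.527354; next y=-1/5·0.761870+1/4·4.527354≈0.979465
n=11: y≈0.979465, sp=2, e=sp−y≈1.020535; I≈6.994997, D=e−e_prev≈-0.217595; u=5/4·1.020535+1/2·6.994997+5/4·(-0.217595)≈4.501174; next y=-1/5·0.979465+1/4·4.501174≈0.929401

0 -3 -9.000 0.000
1 -3 0.000 -2.250
2 -3 -11.288 0.450
3 -3 0.448 -2.912
4 4 6.383 0.694
5 4 1.506 1.457
6 2 1.846 0.085
7 2 2.511 0.444
8 2 3.454 0.539
9 2 3.652 0.756
10 2 4.527 0.762
11 2 4.501 0.979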